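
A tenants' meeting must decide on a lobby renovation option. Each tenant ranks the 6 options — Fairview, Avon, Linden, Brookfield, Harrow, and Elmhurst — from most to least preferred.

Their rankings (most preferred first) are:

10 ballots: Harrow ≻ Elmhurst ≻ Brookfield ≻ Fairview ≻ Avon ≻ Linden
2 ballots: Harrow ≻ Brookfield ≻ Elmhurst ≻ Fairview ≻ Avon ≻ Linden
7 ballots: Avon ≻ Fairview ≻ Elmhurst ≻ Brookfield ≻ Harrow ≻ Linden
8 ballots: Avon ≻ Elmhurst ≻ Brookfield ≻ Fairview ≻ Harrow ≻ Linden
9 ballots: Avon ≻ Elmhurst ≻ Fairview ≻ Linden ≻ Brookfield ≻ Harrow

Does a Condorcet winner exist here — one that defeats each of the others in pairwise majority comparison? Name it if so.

Head-to-head results (36 voters total):
Fairview vs Avon: Avon wins 24–12.
Fairview vs Linden: Fairview wins 36–0.
Fairview vs Brookfield: Brookfield wins 20–16.
Fairview vs Harrow: Fairview wins 24–12.
Fairview vs Elmhurst: Elmhurst wins 29–7.
Avon vs Linden: Avon wins 36–0.
Avon vs Brookfield: Avon wins 24–12.
Avon vs Harrow: Avon wins 24–12.
Avon vs Elmhurst: Avon wins 24–12.
Linden vs Brookfield: Brookfield wins 27–9.
Linden vs Harrow: Harrow wins 27–9.
Linden vs Elmhurst: Elmhurst wins 36–0.
Brookfield vs Harrow: Brookfield wins 24–12.
Brookfield vs Elmhurst: Elmhurst wins 34–2.
Harrow vs Elmhurst: Elmhurst wins 24–12.
Avon beats each rival — Fairview (24–12), Linden (36–0), Brookfield (24–12), Harrow (24–12), Elmhurst (24–12) — so Avon is the Condorcet winner.

Avon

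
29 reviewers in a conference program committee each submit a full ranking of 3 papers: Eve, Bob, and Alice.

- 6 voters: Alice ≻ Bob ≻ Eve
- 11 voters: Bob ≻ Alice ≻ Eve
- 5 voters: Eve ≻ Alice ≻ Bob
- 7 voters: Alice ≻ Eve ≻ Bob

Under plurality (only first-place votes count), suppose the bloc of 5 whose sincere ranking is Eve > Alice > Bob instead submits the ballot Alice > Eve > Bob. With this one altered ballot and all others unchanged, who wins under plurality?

Alice

First-place totals with the altered ballot: Eve 0, Bob 11, Alice 18.
The winner is unchanged: still Alice.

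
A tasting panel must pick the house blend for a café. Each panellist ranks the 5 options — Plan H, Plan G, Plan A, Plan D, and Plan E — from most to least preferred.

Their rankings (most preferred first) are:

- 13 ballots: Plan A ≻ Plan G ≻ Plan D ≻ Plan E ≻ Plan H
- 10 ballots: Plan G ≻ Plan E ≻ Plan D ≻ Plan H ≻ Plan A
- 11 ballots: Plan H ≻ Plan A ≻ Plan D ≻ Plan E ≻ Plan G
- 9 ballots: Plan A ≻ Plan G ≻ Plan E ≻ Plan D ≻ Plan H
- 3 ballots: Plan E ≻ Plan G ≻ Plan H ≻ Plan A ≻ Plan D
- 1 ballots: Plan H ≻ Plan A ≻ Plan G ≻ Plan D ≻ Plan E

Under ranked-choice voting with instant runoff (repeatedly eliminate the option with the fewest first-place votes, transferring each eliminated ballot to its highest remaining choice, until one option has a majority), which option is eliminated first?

Plan D

Round 1: Plan A 22, Plan H 12, Plan G 10, Plan E 3, Plan D 0. Plan D has the fewest and is eliminated.
Round 2: Plan A 22, Plan H 12, Plan G 10, Plan E 3. Plan E has the fewest and is eliminated.
Round 3: Plan A 22, Plan G 13, Plan H 12. Plan H has the fewest and is eliminated.
Round 4: Plan A 34, Plan G 13. Plan A has a majority.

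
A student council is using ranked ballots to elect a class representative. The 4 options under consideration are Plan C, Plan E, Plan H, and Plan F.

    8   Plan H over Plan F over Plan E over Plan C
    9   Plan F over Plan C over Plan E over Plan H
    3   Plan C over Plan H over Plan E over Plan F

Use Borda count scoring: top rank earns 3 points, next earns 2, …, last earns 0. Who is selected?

Plan F

Borda scores:
  Plan C: 8·0 + 9·2 + 3·3 = 27
  Plan E: 8·1 + 9·1 + 3·1 = 20
  Plan H: 8·3 + 9·0 + 3·2 = 30
  Plan F: 8·2 + 9·3 + 3·0 = 43
Plan F has the highest total.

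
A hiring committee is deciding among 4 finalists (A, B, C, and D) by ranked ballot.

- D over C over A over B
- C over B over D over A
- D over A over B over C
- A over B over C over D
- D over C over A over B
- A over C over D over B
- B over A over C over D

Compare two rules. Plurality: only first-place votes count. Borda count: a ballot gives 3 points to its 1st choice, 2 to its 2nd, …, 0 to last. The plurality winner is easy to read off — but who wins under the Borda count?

Plurality first-place counts: A 2, B 1, C 1, D 3 → D.
Borda totals: A 12, B 8, C 11, D 11 → A.

A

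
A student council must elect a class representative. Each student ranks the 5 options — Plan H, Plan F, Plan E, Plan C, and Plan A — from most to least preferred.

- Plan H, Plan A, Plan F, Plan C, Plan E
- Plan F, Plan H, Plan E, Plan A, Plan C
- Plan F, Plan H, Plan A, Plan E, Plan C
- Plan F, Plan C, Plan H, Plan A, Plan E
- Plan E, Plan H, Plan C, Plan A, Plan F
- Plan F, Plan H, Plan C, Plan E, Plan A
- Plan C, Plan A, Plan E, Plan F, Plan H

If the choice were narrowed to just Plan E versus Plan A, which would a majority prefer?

Plan A

Ballots ranking Plan E above Plan A: 3.
Ballots ranking Plan A above Plan E: 4.
Plan A wins the head-to-head, 4–3.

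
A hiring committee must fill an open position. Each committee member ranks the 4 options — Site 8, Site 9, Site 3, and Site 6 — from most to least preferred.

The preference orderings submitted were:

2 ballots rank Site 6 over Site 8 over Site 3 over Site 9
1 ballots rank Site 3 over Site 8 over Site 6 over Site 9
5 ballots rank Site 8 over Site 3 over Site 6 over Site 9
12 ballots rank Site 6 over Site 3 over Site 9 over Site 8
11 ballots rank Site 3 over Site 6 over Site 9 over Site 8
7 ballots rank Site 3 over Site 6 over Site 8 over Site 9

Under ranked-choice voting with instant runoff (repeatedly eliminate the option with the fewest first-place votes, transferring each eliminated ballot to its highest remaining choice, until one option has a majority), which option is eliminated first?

Round 1: Site 3 19, Site 6 14, Site 8 5, Site 9 0. Site 9 has the fewest and is eliminated.
Round 2: Site 3 19, Site 6 14, Site 8 5. Site 8 has the fewest and is eliminated.
Round 3: Site 3 24, Site 6 14. Site 3 has a majority.

Site 9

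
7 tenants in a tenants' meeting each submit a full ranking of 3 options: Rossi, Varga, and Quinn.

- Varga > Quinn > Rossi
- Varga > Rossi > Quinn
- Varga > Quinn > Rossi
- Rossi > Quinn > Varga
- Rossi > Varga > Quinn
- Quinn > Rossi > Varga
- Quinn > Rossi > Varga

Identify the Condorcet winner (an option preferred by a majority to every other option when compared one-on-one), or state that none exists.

No Condorcet winner

Head-to-head results (7 voters total):
Rossi vs Varga: Rossi wins 4–3.
Rossi vs Quinn: Quinn wins 4–3.
Varga vs Quinn: Varga wins 4–3.
No candidate beats all others: Rossi beats Varga beats Quinn beats Rossi, a majority cycle.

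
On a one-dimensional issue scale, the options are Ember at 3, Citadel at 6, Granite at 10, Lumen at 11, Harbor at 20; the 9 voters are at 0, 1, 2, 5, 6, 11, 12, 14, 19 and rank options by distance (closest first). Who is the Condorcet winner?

Citadel

With single-peaked preferences on a line, the Condorcet winner is the candidate closest to the median voter.
The median voter (position 6) is closest to Citadel at 6.
Check: Citadel vs Lumen — voters closer to Citadel: 5 of 9.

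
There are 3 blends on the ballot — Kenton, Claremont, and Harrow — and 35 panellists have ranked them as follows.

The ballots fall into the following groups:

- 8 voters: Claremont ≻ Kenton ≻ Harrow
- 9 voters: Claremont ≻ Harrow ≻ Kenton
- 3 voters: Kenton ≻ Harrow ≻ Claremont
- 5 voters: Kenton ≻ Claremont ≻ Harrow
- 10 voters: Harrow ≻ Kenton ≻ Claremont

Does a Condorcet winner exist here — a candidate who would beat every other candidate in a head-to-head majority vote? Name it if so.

No Condorcet winner

Head-to-head results (35 voters total):
Kenton vs Claremont: Kenton wins 18–17.
Kenton vs Harrow: Harrow wins 19–16.
Claremont vs Harrow: Claremont wins 22–13.
No candidate beats all others: Kenton beats Claremont beats Harrow beats Kenton, a majority cycle.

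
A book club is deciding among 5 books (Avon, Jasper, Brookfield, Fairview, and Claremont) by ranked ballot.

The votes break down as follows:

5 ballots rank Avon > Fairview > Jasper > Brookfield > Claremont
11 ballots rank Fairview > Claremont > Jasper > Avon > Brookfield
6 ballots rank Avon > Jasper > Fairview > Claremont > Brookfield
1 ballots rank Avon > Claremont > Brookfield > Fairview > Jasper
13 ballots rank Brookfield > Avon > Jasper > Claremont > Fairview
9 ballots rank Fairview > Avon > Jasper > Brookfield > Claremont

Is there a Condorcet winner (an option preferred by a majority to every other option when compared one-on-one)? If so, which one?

Head-to-head results (45 voters total):
Avon vs Jasper: Avon wins 34–11.
Avon vs Brookfield: Avon wins 32–13.
Avon vs Fairview: Avon wins 25–20.
Avon vs Claremont: Avon wins 34–11.
Jasper vs Brookfield: Jasper wins 31–14.
Jasper vs Fairview: Fairview wins 26–19.
Jasper vs Claremont: Jasper wins 33–12.
Brookfield vs Fairview: Fairview wins 31–14.
Brookfield vs Claremont: Brookfield wins 27–18.
Fairview vs Claremont: Fairview wins 31–14.
Avon beats each rival — Jasper (34–11), Brookfield (32–13), Fairview (25–20), Claremont (34–11) — so Avon is the Condorcet winner.

Avon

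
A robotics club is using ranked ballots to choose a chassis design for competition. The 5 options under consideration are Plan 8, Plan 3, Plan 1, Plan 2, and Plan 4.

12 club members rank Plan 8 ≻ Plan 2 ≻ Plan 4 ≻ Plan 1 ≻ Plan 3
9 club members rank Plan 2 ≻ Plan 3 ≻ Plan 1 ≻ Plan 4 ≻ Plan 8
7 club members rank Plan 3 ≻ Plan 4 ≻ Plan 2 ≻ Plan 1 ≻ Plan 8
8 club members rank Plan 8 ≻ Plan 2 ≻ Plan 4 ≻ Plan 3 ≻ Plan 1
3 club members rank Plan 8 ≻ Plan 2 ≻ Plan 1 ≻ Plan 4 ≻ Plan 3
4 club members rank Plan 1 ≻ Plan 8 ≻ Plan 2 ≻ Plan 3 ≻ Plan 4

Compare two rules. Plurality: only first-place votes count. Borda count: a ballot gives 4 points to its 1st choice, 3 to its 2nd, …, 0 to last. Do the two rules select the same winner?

No

Plurality first-place counts: Plan 8 23, Plan 3 7, Plan 1 4, Plan 2 9, Plan 4 0 → Plan 8.
Borda totals: Plan 8 104, Plan 3 67, Plan 1 59, Plan 2 127, Plan 4 73 → Plan 2.
The two rules disagree: plurality picks Plan 8, Borda picks Plan 2.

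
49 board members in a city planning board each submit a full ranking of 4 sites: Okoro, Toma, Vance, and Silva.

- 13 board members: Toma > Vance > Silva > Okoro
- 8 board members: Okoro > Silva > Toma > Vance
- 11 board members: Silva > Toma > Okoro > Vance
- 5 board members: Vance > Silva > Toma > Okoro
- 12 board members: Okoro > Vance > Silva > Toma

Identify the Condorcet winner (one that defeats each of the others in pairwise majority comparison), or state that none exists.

No Condorcet winner

Head-to-head results (49 voters total):
Okoro vs Toma: Toma wins 29–20.
Okoro vs Vance: Okoro wins 31–18.
Okoro vs Silva: Silva wins 29–20.
Toma vs Vance: Toma wins 32–17.
Toma vs Silva: Silva wins 36–13.
Vance vs Silva: Vance wins 30–19.
No candidate beats all others: Okoro beats Vance beats Silva beats Okoro, a majority cycle.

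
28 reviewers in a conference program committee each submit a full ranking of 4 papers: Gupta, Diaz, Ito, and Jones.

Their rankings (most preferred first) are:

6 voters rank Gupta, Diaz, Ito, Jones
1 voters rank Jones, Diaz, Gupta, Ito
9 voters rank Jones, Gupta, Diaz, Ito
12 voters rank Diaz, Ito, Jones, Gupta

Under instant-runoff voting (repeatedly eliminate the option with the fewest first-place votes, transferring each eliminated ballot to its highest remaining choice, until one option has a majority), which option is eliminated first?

Round 1: Diaz 12, Jones 10, Gupta 6, Ito 0. Ito has the fewest and is eliminated.
Round 2: Diaz 12, Jones 10, Gupta 6. Gupta has the fewest and is eliminated.
Round 3: Diaz 18, Jones 10. Diaz has a majority.

Ito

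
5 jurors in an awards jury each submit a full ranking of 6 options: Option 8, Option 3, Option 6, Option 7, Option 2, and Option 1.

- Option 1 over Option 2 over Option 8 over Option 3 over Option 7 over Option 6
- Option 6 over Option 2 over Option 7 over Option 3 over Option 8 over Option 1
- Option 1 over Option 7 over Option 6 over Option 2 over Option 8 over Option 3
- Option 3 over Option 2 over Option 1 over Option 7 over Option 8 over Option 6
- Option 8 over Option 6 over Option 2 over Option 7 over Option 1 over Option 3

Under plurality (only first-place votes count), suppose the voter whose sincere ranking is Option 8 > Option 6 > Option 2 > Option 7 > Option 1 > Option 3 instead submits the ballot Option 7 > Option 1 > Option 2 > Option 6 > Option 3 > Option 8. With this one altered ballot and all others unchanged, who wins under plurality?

Option 1

First-place totals with the altered ballot: Option 8 0, Option 3 1, Option 6 1, Option 7 1, Option 2 0, Option 1 2.
The winner is unchanged: still Option 1.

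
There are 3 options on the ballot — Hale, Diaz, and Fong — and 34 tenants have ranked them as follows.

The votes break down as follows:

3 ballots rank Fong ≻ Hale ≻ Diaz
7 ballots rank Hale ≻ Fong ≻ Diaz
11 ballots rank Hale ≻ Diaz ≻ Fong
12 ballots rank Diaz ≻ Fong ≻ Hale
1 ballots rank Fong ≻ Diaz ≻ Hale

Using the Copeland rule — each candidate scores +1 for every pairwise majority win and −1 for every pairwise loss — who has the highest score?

Hale

Pairwise results:
  Hale vs Diaz: Hale wins 21–13.
  Hale vs Fong: Hale wins 18–16.
  Diaz vs Fong: Diaz wins 23–11.
Copeland scores (wins − losses):
  Hale: 2 − 0 = 2
  Diaz: 1 − 1 = 0
  Fong: 0 − 2 = -2
Hale has the best Copeland score.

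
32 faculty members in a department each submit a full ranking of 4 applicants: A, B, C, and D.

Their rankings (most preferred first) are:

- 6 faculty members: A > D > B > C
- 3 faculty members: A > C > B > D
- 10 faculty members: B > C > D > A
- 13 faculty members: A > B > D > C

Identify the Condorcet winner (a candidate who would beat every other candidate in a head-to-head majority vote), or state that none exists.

Head-to-head results (32 voters total):
A vs B: A wins 22–10.
A vs C: A wins 22–10.
A vs D: A wins 22–10.
B vs C: B wins 29–3.
B vs D: B wins 26–6.
C vs D: D wins 19–13.
A beats each rival — B (22–10), C (22–10), D (22–10) — so A is the Condorcet winner.

A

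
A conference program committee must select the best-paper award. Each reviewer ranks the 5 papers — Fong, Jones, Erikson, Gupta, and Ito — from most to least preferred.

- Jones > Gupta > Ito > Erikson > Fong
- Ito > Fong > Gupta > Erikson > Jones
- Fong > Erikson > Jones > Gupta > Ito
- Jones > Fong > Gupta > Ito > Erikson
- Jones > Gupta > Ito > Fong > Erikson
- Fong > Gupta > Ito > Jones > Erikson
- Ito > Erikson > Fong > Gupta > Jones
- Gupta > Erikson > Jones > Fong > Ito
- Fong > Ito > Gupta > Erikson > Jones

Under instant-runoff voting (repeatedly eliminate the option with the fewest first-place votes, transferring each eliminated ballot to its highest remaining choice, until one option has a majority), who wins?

Fong

Round 1: Fong 3, Jones 3, Ito 2, Gupta 1, Erikson 0. Erikson has the fewest and is eliminated.
Round 2: Fong 3, Jones 3, Ito 2, Gupta 1. Gupta has the fewest and is eliminated.
Round 3: Jones 4, Fong 3, Ito 2. Ito has the fewest and is eliminated.
Round 4: Fong 5, Jones 4. Fong has a majority.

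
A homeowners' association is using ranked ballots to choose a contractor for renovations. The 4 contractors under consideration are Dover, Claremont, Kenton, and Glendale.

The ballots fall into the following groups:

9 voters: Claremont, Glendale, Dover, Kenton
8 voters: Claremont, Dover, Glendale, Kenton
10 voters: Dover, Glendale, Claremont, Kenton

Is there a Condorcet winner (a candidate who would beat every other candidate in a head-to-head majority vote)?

Yes

Head-to-head results (27 voters total):
Dover vs Claremont: Claremont wins 17–10.
Dover vs Kenton: Dover wins 27–0.
Dover vs Glendale: Dover wins 18–9.
Claremont vs Kenton: Claremont wins 27–0.
Claremont vs Glendale: Claremont wins 17–10.
Kenton vs Glendale: Glendale wins 27–0.
Claremont beats each rival — Dover (17–10), Kenton (27–0), Glendale (17–10) — so Claremont is the Condorcet winner.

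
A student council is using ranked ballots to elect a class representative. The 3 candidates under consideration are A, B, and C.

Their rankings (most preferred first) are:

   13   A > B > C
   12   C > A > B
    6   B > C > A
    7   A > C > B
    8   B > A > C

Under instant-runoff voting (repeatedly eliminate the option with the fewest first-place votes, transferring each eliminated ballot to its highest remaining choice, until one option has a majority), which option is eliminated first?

Round 1: A 20, B 14, C 12. C has the fewest and is eliminated.
Round 2: A 32, B 14. A has a majority.

C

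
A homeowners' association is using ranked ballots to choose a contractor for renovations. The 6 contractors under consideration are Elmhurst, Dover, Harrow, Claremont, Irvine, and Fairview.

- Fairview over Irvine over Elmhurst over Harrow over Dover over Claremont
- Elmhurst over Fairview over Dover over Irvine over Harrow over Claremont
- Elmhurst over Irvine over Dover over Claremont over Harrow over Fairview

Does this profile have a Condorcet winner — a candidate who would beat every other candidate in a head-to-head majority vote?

Yes

Head-to-head results (3 voters total):
Elmhurst vs Dover: Elmhurst wins 3–0.
Elmhurst vs Harrow: Elmhurst wins 3–0.
Elmhurst vs Claremont: Elmhurst wins 3–0.
Elmhurst vs Irvine: Elmhurst wins 2–1.
Elmhurst vs Fairview: Elmhurst wins 2–1.
Dover vs Harrow: Dover wins 2–1.
Dover vs Claremont: Dover wins 3–0.
Dover vs Irvine: Irvine wins 2–1.
Dover vs Fairview: Fairview wins 2–1.
Harrow vs Claremont: Harrow wins 2–1.
Harrow vs Irvine: Irvine wins 3–0.
Harrow vs Fairview: Fairview wins 2–1.
Claremont vs Irvine: Irvine wins 3–0.
Claremont vs Fairview: Fairview wins 2–1.
Irvine vs Fairview: Fairview wins 2–1.
Elmhurst beats each rival — Dover (3–0), Harrow (3–0), Claremont (3–0), Irvine (2–1), Fairview (2–1) — so Elmhurst is the Condorcet winner.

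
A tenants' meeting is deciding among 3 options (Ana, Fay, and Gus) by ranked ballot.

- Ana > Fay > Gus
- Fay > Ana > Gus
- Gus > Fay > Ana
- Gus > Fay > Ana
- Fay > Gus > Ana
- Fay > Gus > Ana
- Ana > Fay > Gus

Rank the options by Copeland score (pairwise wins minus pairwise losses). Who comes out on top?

Fay

Pairwise results:
  Ana vs Fay: Fay wins 5–2.
  Ana vs Gus: Gus wins 4–3.
  Fay vs Gus: Fay wins 5–2.
Copeland scores (wins − losses):
  Ana: 0 − 2 = -2
  Fay: 2 − 0 = 2
  Gus: 1 − 1 = 0
Fay has the best Copeland score.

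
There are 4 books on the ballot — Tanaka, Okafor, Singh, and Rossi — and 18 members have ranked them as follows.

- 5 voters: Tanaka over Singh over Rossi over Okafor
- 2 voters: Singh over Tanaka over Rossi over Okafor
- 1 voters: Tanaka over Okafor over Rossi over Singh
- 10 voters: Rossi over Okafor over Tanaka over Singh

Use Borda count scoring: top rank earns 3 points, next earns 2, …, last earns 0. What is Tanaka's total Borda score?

32

Borda scores:
  Tanaka: 5·3 + 2·2 + 3 + 10·1 = 32
  Okafor: 5·0 + 2·0 + 2 + 10·2 = 22
  Singh: 5·2 + 2·3 + 0 + 10·0 = 16
  Rossi: 5·1 + 2·1 + 1 + 10·3 = 38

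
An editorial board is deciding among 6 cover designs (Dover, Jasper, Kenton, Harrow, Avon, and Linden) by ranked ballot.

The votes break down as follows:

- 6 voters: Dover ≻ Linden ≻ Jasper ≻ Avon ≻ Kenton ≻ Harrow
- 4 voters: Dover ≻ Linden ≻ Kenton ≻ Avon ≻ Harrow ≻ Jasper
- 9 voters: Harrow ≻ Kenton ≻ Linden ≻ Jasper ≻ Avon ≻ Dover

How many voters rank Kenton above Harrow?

Ballots ranking Kenton above Harrow: 6+4 = 10.
Ballots ranking Harrow above Kenton: 9.
So 10 of 19 voters prefer Kenton to Harrow.

10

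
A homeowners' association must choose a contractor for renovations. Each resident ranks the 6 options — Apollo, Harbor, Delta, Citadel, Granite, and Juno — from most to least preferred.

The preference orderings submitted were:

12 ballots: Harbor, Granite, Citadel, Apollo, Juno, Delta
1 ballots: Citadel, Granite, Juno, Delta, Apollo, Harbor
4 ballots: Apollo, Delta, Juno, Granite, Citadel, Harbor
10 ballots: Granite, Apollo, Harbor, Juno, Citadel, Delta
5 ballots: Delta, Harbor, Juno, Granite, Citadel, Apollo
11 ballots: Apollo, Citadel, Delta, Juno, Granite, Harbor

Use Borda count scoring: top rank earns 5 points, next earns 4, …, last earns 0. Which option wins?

Borda scores:
  Apollo: 12·2 + 1 + 4·5 + 10·4 + 5·0 + 11·5 = 140
  Harbor: 12·5 + 0 + 4·0 + 10·3 + 5·4 + 11·0 = 110
  Delta: 12·0 + 2 + 4·4 + 10·0 + 5·5 + 11·3 = 76
  Citadel: 12·3 + 5 + 4·1 + 10·1 + 5·1 + 11·4 = 104
  Granite: 12·4 + 4 + 4·2 + 10·5 + 5·2 + 11·1 = 131
  Juno: 12·1 + 3 + 4·3 + 10·2 + 5·3 + 11·2 = 84
Apollo has the highest total.

Apollo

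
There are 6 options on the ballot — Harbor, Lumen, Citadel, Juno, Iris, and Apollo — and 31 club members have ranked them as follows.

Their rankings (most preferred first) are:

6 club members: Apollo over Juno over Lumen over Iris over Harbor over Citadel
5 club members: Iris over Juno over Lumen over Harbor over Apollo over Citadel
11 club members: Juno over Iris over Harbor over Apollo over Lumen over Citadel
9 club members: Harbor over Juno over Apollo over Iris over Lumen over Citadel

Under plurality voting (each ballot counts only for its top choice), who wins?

Juno

First-place vote totals:
  Harbor: 9
  Lumen: 0
  Citadel: 0
  Juno: 11
  Iris: 5
  Apollo: 6
Juno has the most first-place votes.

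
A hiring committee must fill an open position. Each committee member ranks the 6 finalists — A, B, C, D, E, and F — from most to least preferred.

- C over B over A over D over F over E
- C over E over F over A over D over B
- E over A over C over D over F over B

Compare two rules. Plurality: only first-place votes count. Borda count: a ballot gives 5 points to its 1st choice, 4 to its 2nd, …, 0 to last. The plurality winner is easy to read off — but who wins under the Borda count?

C

Plurality first-place counts: A 0, B 0, C 2, D 0, E 1, F 0 → C.
Borda totals: A 9, B 4, C 13, D 5, E 9, F 5 → C.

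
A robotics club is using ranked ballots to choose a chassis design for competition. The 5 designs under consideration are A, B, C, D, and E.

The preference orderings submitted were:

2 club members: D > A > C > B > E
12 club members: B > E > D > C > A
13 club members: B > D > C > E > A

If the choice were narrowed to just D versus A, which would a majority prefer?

D

Ballots ranking D above A: 2+12+13 = 27.
Ballots ranking A above D: 0.
D wins the head-to-head, 27–0.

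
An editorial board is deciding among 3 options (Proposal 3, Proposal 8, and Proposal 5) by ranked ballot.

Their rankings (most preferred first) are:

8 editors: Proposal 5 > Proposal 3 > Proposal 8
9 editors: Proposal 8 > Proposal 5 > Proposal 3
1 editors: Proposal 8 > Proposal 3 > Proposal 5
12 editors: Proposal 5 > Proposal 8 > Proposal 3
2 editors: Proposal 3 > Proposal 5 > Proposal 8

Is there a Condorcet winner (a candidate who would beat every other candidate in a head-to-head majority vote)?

Head-to-head results (32 voters total):
Proposal 3 vs Proposal 8: Proposal 8 wins 22–10.
Proposal 3 vs Proposal 5: Proposal 5 wins 29–3.
Proposal 8 vs Proposal 5: Proposal 5 wins 22–10.
Proposal 5 beats each rival — Proposal 3 (29–3), Proposal 8 (22–10) — so Proposal 5 is the Condorcet winner.

Yes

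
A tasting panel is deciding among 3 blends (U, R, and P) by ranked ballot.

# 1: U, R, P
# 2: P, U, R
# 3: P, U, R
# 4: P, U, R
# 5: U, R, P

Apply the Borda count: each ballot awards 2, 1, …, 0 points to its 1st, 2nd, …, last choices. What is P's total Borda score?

Borda scores:
  U: 2 + 1 + 1 + 1 + 2 = 7
  R: 1 + 0 + 0 + 0 + 1 = 2
  P: 0 + 2 + 2 + 2 + 0 = 6

6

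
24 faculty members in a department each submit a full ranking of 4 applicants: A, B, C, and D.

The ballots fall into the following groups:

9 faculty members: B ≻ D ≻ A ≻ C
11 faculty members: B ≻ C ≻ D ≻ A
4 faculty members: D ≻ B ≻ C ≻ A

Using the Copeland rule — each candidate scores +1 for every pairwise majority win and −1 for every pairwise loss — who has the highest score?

B

Pairwise results:
  A vs B: B wins 24–0.
  A vs C: C wins 15–9.
  A vs D: D wins 24–0.
  B vs C: B wins 24–0.
  B vs D: B wins 20–4.
  C vs D: D wins 13–11.
Copeland scores (wins − losses):
  A: 0 − 3 = -3
  B: 3 − 0 = 3
  C: 1 − 2 = -1
  D: 2 − 1 = 1
B has the best Copeland score.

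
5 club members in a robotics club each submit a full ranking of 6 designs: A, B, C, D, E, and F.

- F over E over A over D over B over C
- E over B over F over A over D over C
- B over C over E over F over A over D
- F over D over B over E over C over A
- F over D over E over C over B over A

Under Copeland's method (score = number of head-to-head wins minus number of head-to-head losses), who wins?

Pairwise results:
  A vs B: B wins 4–1.
  A vs C: C wins 3–2.
  A vs D: A wins 3–2.
  A vs E: E wins 5–0.
  A vs F: F wins 5–0.
  B vs C: B wins 4–1.
  B vs D: D wins 3–2.
  B vs E: E wins 3–2.
  B vs F: F wins 3–2.
  C vs D: D wins 4–1.
  C vs E: E wins 4–1.
  C vs F: F wins 4–1.
  D vs E: E wins 3–2.
  D vs F: F wins 5–0.
  E vs F: F wins 3–2.
Copeland scores (wins − losses):
  A: 1 − 4 = -3
  B: 2 − 3 = -1
  C: 1 − 4 = -3
  D: 2 − 3 = -1
  E: 4 − 1 = 3
  F: 5 − 0 = 5
F has the best Copeland score.

F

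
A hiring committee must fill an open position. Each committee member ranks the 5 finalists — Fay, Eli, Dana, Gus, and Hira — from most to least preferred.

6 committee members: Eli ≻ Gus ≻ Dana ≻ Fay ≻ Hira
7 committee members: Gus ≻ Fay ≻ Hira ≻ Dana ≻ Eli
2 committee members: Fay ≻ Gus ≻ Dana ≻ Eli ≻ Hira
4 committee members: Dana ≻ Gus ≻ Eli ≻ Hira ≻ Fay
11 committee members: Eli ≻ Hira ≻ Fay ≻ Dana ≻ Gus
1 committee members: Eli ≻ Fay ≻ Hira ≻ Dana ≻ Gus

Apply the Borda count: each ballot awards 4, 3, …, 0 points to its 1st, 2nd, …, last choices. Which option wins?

Eli

Borda scores:
  Fay: 6·1 + 7·3 + 2·4 + 4·0 + 11·2 + 3 = 60
  Eli: 6·4 + 7·0 + 2·1 + 4·2 + 11·4 + 4 = 82
  Dana: 6·2 + 7·1 + 2·2 + 4·4 + 11·1 + 1 = 51
  Gus: 6·3 + 7·4 + 2·3 + 4·3 + 11·0 + 0 = 64
  Hira: 6·0 + 7·2 + 2·0 + 4·1 + 11·3 + 2 = 53
Eli has the highest total.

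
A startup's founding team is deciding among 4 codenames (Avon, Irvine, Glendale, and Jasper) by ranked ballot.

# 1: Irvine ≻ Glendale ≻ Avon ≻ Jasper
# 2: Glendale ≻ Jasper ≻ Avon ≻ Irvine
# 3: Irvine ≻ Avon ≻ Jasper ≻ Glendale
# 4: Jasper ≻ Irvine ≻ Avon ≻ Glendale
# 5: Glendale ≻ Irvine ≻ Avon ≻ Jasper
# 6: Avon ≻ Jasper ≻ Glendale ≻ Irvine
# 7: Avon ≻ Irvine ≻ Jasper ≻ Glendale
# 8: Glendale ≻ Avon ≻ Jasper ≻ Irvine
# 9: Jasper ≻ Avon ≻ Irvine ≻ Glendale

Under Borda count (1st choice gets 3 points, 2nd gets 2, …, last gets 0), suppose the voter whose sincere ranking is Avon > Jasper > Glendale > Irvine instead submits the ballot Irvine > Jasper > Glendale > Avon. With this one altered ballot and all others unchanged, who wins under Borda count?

Borda totals with the altered ballot: Avon 13, Irvine 16, Glendale 12, Jasper 13.
The switch changes the winner from Avon to Irvine.

Irvine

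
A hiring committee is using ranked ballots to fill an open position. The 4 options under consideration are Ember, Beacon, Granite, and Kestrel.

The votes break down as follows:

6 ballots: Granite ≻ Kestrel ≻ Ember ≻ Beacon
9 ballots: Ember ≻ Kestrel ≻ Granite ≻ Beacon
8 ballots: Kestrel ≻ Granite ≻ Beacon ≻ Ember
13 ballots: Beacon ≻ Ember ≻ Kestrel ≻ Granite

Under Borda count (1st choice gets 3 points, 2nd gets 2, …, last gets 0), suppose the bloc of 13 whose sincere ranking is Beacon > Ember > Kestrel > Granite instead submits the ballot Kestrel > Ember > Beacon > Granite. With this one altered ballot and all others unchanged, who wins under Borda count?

Borda totals with the altered ballot: Ember 59, Beacon 21, Granite 43, Kestrel 93.
The winner is unchanged: still Kestrel.

Kestrel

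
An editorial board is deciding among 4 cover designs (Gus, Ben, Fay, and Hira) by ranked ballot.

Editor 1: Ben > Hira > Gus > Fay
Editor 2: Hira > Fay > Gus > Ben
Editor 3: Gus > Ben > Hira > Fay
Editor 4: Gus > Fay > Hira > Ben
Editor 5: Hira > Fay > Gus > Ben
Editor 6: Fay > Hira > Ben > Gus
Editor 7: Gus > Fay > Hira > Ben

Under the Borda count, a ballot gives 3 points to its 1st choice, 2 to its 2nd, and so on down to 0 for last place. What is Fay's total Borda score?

Borda scores:
  Gus: 1 + 1 + 3 + 3 + 1 + 0 + 3 = 12
  Ben: 3 + 0 + 2 + 0 + 0 + 1 + 0 = 6
  Fay: 0 + 2 + 0 + 2 + 2 + 3 + 2 = 11
  Hira: 2 + 3 + 1 + 1 + 3 + 2 + 1 = 13

11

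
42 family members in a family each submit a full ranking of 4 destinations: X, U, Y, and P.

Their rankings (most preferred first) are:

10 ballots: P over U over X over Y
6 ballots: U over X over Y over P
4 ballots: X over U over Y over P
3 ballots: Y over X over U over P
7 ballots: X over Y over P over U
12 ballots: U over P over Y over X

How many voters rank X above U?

14

Ballots ranking X above U: 4+3+7 = 14.
Ballots ranking U above X: 10+6+12 = 28.
So 14 of 42 voters prefer X to U.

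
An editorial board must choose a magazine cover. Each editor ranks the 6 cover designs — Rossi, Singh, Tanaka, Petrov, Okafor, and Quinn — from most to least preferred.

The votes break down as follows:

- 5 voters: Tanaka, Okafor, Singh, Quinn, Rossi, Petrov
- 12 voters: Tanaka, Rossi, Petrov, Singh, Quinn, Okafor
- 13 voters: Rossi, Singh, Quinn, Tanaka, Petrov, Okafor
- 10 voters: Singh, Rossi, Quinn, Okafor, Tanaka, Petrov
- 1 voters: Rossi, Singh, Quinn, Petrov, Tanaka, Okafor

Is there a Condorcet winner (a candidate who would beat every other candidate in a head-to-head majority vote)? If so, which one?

Rossi

Head-to-head results (41 voters total):
Rossi vs Singh: Rossi wins 26–15.
Rossi vs Tanaka: Rossi wins 24–17.
Rossi vs Petrov: Rossi wins 41–0.
Rossi vs Okafor: Rossi wins 36–5.
Rossi vs Quinn: Rossi wins 36–5.
Singh vs Tanaka: Singh wins 24–17.
Singh vs Petrov: Singh wins 29–12.
Singh vs Okafor: Singh wins 36–5.
Singh vs Quinn: Singh wins 41–0.
Tanaka vs Petrov: Tanaka wins 40–1.
Tanaka vs Okafor: Tanaka wins 31–10.
Tanaka vs Quinn: Quinn wins 24–17.
Petrov vs Okafor: Petrov wins 26–15.
Petrov vs Quinn: Quinn wins 29–12.
Okafor vs Quinn: Quinn wins 36–5.
Rossi beats each rival — Singh (26–15), Tanaka (24–17), Petrov (41–0), Okafor (36–5), Quinn (36–5) — so Rossi is the Condorcet winner.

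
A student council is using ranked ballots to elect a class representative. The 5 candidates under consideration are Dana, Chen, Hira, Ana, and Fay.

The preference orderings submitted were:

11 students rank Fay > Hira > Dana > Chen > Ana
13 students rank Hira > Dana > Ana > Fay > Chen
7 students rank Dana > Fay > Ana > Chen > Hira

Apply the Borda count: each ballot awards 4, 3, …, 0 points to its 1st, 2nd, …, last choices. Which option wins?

Dana

Borda scores:
  Dana: 11·2 + 13·3 + 7·4 = 89
  Chen: 11·1 + 13·0 + 7·1 = 18
  Hira: 11·3 + 13·4 + 7·0 = 85
  Ana: 11·0 + 13·2 + 7·2 = 40
  Fay: 11·4 + 13·1 + 7·3 = 78
Dana has the highest total.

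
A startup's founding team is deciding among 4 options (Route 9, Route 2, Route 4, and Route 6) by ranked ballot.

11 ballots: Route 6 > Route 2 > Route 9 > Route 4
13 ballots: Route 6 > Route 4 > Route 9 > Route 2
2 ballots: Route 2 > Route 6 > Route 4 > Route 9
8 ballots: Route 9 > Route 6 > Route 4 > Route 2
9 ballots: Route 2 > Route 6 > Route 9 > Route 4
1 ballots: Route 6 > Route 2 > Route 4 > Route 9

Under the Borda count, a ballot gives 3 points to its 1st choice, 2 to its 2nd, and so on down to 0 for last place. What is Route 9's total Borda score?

Borda scores:
  Route 9: 11·1 + 13·1 + 2·0 + 8·3 + 9·1 + 0 = 57
  Route 2: 11·2 + 13·0 + 2·3 + 8·0 + 9·3 + 2 = 57
  Route 4: 11·0 + 13·2 + 2·1 + 8·1 + 9·0 + 1 = 37
  Route 6: 11·3 + 13·3 + 2·2 + 8·2 + 9·2 + 3 = 113

57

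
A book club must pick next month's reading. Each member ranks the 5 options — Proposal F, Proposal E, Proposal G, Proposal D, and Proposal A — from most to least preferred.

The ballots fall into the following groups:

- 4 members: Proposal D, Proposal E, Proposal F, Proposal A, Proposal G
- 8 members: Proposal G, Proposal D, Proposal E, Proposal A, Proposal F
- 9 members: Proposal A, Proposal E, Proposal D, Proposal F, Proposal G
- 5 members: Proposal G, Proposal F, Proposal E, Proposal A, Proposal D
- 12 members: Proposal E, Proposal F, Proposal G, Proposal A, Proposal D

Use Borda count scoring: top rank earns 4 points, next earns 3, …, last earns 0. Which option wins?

Proposal E

Borda scores:
  Proposal F: 4·2 + 8·0 + 9·1 + 5·3 + 12·3 = 68
  Proposal E: 4·3 + 8·2 + 9·3 + 5·2 + 12·4 = 113
  Proposal G: 4·0 + 8·4 + 9·0 + 5·4 + 12·2 = 76
  Proposal D: 4·4 + 8·3 + 9·2 + 5·0 + 12·0 = 58
  Proposal A: 4·1 + 8·1 + 9·4 + 5·1 + 12·1 = 65
Proposal E has the highest total.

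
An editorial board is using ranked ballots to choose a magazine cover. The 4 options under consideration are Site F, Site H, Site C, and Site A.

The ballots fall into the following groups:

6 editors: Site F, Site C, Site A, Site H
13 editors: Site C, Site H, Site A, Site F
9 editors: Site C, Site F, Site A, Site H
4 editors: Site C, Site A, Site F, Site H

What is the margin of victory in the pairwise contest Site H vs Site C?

32

Ballots ranking Site H above Site C: 0.
Ballots ranking Site C above Site H: 6+13+9+4 = 32.
Site C wins 32–0, a margin of 32.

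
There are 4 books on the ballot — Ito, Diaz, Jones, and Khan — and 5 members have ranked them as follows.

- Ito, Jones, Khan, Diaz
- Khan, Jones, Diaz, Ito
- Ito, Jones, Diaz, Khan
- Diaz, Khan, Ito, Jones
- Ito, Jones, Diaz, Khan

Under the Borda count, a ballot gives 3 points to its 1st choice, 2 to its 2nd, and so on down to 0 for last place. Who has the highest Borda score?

Borda scores:
  Ito: 3 + 0 + 3 + 1 + 3 = 10
  Diaz: 0 + 1 + 1 + 3 + 1 = 6
  Jones: 2 + 2 + 2 + 0 + 2 = 8
  Khan: 1 + 3 + 0 + 2 + 0 = 6
Ito has the highest total.

Ito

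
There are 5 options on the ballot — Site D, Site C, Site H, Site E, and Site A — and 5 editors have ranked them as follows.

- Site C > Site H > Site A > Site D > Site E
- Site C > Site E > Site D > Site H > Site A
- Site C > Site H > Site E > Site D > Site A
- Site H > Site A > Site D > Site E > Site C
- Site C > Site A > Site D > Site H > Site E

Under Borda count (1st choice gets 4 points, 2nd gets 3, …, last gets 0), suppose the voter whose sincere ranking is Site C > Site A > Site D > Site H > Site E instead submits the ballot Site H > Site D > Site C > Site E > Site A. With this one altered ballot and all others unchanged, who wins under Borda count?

Borda totals with the altered ballot: Site D 9, Site C 14, Site H 15, Site E 7, Site A 5.
The switch changes the winner from Site C to Site H.

Site H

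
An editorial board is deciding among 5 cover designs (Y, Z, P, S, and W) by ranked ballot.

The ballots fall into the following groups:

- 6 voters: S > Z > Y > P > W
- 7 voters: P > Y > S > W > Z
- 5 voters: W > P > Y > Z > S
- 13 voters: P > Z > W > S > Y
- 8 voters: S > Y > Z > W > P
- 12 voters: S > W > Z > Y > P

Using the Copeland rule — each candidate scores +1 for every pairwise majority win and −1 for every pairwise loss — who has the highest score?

Pairwise results:
  Y vs Z: Z wins 31–20.
  Y vs P: Y wins 26–25.
  Y vs S: S wins 39–12.
  Y vs W: W wins 30–21.
  Z vs P: Z wins 26–25.
  Z vs S: S wins 33–18.
  Z vs W: Z wins 27–24.
  P vs S: S wins 26–25.
  P vs W: P wins 26–25.
  S vs W: S wins 33–18.
Copeland scores (wins − losses):
  Y: 1 − 3 = -2
  Z: 3 − 1 = 2
  P: 1 − 3 = -2
  S: 4 − 0 = 4
  W: 1 − 3 = -2
S has the best Copeland score.

S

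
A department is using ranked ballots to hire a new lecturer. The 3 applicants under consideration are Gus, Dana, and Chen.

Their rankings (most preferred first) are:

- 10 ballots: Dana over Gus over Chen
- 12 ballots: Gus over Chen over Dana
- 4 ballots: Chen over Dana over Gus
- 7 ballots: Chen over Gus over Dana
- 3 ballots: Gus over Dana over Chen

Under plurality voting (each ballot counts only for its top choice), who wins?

First-place vote totals:
  Gus: 15
  Dana: 10
  Chen: 11
Gus has the most first-place votes.

Gus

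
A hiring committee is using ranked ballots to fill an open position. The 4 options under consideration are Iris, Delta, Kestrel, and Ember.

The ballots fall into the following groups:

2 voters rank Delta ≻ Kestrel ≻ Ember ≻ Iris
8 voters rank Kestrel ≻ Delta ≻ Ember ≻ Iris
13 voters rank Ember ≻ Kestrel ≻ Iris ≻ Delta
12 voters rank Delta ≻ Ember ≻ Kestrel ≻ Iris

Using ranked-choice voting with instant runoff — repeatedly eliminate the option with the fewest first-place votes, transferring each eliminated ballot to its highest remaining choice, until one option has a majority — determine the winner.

Round 1: Delta 14, Ember 13, Kestrel 8, Iris 0. Iris has the fewest and is eliminated.
Round 2: Delta 14, Ember 13, Kestrel 8. Kestrel has the fewest and is eliminated.
Round 3: Delta 22, Ember 13. Delta has a majority.

Delta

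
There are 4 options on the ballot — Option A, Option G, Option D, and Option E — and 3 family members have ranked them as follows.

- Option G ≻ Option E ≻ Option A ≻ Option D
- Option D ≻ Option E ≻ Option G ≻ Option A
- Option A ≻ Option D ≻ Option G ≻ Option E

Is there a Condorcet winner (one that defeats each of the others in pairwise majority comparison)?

Head-to-head results (3 voters total):
Option A vs Option G: Option G wins 2–1.
Option A vs Option D: Option A wins 2–1.
Option A vs Option E: Option E wins 2–1.
Option G vs Option D: Option D wins 2–1.
Option G vs Option E: Option G wins 2–1.
Option D vs Option E: Option D wins 2–1.
No candidate beats all others: Option A beats Option D beats Option G beats Option A, a majority cycle.

No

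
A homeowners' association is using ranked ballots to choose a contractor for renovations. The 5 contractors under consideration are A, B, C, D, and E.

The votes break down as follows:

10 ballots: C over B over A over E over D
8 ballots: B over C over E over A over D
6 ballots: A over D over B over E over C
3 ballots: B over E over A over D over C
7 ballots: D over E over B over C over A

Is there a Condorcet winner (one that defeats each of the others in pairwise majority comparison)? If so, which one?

Head-to-head results (34 voters total):
A vs B: B wins 28–6.
A vs C: C wins 25–9.
A vs D: A wins 27–7.
A vs E: E wins 18–16.
B vs C: B wins 24–10.
B vs D: B wins 21–13.
B vs E: B wins 27–7.
C vs D: C wins 18–16.
C vs E: C wins 18–16.
D vs E: E wins 21–13.
B beats each rival — A (28–6), C (24–10), D (21–13), E (27–7) — so B is the Condorcet winner.

B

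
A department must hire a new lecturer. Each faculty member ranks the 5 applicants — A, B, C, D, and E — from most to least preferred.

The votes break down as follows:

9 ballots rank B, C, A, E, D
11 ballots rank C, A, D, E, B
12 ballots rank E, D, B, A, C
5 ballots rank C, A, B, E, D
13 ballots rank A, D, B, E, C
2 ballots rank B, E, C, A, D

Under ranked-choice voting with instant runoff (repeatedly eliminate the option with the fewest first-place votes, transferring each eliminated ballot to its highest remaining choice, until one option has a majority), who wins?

E

Round 1: C 16, A 13, E 12, B 11, D 0. D has the fewest and is eliminated.
Round 2: C 16, A 13, E 12, B 11. B has the fewest and is eliminated.
Round 3: C 25, E 14, A 13. A has the fewest and is eliminated.
Round 4: E 27, C 25. E has a majority.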